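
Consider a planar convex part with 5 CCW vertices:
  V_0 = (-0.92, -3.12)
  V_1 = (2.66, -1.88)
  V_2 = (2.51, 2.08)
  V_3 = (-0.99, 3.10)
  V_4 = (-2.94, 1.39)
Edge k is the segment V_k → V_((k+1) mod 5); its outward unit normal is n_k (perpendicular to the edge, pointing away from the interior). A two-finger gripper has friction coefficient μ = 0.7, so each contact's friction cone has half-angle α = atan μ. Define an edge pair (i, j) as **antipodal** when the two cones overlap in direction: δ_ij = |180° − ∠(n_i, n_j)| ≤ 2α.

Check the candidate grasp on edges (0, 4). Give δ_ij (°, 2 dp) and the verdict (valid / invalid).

α = atan 0.7 = 34.99°;  2α = 69.98°
edge 0: e_0 = (+3.58, +1.24);  n_0 = (+0.3273, -0.9449)
edge 4: e_4 = (+2.02, -4.51);  n_4 = (-0.9126, -0.4088)
∠(n_0, n_4) = 84.98°
δ = |180° − 84.98°| = 95.02°
95.02° > 2α = 69.98°  →  invalid

δ = 95.02°, invalid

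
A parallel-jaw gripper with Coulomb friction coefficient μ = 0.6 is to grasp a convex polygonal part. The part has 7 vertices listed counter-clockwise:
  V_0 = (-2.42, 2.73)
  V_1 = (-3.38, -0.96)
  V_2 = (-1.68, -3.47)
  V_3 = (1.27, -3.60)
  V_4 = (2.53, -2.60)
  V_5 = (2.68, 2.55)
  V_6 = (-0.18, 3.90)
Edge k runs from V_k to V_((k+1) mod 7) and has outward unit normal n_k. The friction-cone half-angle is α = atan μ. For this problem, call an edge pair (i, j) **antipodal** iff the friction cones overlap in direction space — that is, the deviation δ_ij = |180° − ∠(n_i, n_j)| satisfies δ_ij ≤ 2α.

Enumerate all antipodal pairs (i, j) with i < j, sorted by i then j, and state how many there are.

count = 8; pairs: (0,3), (0,4), (1,4), (1,5), (2,5), (2,6), (3,6), (4,6)

α = atan 0.6 = 30.96°;  2α = 61.93°
n_0 = (-0.9678, +0.2518)
n_1 = (-0.8280, -0.5608)
n_2 = (-0.0440, -0.9990)
n_3 = (+0.6217, -0.7833)
n_4 = (+0.9996, -0.0291)
n_5 = (+0.4269, +0.9043)
n_6 = (-0.4630, +0.8864)
  (0,1): δ = 131.31°  ·
  (0,2): δ = 77.94°  ·
  (0,3): δ = 36.98°  ✓
  (0,4): δ = 12.91°  ✓
  (0,5): δ = 79.31°  ·
  (0,6): δ = 132.16°  ·
  (1,2): δ = 126.63°  ·
  (1,3): δ = 85.67°  ·
  (1,4): δ = 35.78°  ✓
  (1,5): δ = 30.62°  ✓
  (1,6): δ = 83.47°  ·
  (2,3): δ = 139.04°  ·
  (2,4): δ = 89.15°  ·
  (2,5): δ = 22.75°  ✓
  (2,6): δ = 30.10°  ✓
  (3,4): δ = 130.11°  ·
  (3,5): δ = 63.71°  ·
  (3,6): δ = 10.86°  ✓
  (4,5): δ = 113.60°  ·
  (4,6): δ = 60.75°  ✓
  (5,6): δ = 127.15°  ·
antipodal pairs: 8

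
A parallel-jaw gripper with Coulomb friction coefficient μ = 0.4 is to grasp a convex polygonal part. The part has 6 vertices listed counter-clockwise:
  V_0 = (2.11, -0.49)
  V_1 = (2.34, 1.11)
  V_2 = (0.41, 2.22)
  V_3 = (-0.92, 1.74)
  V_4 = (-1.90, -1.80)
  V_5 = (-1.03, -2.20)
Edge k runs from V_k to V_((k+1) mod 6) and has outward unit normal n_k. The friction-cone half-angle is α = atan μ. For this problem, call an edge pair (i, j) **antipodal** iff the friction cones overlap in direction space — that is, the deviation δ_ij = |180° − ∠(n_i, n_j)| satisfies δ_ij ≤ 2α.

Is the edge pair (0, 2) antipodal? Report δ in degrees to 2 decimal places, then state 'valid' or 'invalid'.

δ = 61.98°, invalid

α = atan 0.4 = 21.80°;  2α = 43.60°
edge 0: e_0 = (+0.23, +1.60);  n_0 = (+0.9898, -0.1423)
edge 2: e_2 = (-1.33, -0.48);  n_2 = (-0.3395, +0.9406)
∠(n_0, n_2) = 118.02°
δ = |180° − 118.02°| = 61.98°
61.98° > 2α = 43.60°  →  invalid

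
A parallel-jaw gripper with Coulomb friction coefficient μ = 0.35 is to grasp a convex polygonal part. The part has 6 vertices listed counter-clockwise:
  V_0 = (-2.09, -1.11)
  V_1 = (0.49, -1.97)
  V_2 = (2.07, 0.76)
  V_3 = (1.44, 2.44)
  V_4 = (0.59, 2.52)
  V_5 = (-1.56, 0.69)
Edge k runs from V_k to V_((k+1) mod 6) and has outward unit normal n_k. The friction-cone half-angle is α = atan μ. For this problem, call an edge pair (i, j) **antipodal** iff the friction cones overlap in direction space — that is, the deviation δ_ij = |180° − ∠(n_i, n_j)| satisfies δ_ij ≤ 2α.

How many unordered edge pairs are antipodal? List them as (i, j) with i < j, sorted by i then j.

count = 4; pairs: (0,3), (1,4), (1,5), (2,5)

α = atan 0.35 = 19.29°;  2α = 38.58°
n_0 = (-0.3162, -0.9487)
n_1 = (+0.8655, -0.5009)
n_2 = (+0.9363, +0.3511)
n_3 = (+0.0937, +0.9956)
n_4 = (-0.6482, +0.7615)
n_5 = (-0.9593, +0.2825)
  (0,1): δ = 101.63°  ·
  (0,2): δ = 51.01°  ·
  (0,3): δ = 13.06°  ✓
  (0,4): δ = 58.84°  ·
  (0,5): δ = 92.03°  ·
  (1,2): δ = 129.38°  ·
  (1,3): δ = 65.32°  ·
  (1,4): δ = 19.54°  ✓
  (1,5): δ = 13.65°  ✓
  (2,3): δ = 115.93°  ·
  (2,4): δ = 70.15°  ·
  (2,5): δ = 36.96°  ✓
  (3,4): δ = 134.22°  ·
  (3,5): δ = 101.03°  ·
  (4,5): δ = 146.81°  ·
antipodal pairs: 4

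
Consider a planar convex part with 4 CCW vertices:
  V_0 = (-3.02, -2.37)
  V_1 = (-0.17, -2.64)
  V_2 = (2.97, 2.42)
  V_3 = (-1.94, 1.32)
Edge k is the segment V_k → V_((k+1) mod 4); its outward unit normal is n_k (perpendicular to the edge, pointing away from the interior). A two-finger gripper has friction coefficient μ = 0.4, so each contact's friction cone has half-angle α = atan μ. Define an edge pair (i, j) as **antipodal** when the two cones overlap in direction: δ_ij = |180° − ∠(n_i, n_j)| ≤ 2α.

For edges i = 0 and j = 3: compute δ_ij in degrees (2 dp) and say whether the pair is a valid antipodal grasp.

δ = 79.10°, invalid

α = atan 0.4 = 21.80°;  2α = 43.60°
edge 0: e_0 = (+2.85, -0.27);  n_0 = (-0.0943, -0.9955)
edge 3: e_3 = (-1.08, -3.69);  n_3 = (-0.9597, +0.2809)
∠(n_0, n_3) = 100.90°
δ = |180° − 100.90°| = 79.10°
79.10° > 2α = 43.60°  →  invalid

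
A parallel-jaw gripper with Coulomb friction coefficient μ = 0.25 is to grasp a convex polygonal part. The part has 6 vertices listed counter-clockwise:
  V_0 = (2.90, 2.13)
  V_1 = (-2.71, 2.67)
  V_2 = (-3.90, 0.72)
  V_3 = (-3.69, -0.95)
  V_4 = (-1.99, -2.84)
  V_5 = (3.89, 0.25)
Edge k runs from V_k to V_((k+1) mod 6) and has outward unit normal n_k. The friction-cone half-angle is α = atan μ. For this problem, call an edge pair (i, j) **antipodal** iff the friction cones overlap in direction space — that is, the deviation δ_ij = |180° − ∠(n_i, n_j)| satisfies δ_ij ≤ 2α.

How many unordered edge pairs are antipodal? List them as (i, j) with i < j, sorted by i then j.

α = atan 0.25 = 14.04°;  2α = 28.07°
n_0 = (+0.0958, +0.9954)
n_1 = (-0.8536, +0.5209)
n_2 = (-0.9922, -0.1248)
n_3 = (-0.7435, -0.6687)
n_4 = (+0.4652, -0.8852)
n_5 = (+0.8848, +0.4659)
  (0,1): δ = 115.90°  ·
  (0,2): δ = 77.33°  ·
  (0,3): δ = 42.53°  ·
  (0,4): δ = 33.22°  ·
  (0,5): δ = 123.27°  ·
  (1,2): δ = 141.44°  ·
  (1,3): δ = 106.64°  ·
  (1,4): δ = 30.88°  ·
  (1,5): δ = 59.16°  ·
  (2,3): δ = 145.20°  ·
  (2,4): δ = 69.44°  ·
  (2,5): δ = 20.60°  ✓
  (3,4): δ = 104.25°  ·
  (3,5): δ = 14.20°  ✓
  (4,5): δ = 89.95°  ·
antipodal pairs: 2

count = 2; pairs: (2,5), (3,5)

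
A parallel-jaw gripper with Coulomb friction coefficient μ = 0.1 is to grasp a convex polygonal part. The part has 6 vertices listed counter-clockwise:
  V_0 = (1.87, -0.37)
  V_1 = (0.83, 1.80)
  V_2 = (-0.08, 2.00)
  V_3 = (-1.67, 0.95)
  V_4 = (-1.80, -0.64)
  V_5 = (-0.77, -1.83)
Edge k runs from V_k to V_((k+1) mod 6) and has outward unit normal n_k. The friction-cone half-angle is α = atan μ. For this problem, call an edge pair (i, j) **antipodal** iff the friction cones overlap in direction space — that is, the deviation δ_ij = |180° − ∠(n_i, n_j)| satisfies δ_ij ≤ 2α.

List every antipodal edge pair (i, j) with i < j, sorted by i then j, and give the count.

α = atan 0.1 = 5.71°;  2α = 11.42°
n_0 = (+0.9018, +0.4322)
n_1 = (+0.2147, +0.9767)
n_2 = (-0.5511, +0.8345)
n_3 = (-0.9967, +0.0815)
n_4 = (-0.7561, -0.6544)
n_5 = (+0.4840, -0.8751)
  (0,1): δ = 128.00°  ·
  (0,2): δ = 82.17°  ·
  (0,3): δ = 30.28°  ·
  (0,4): δ = 15.27°  ·
  (0,5): δ = 93.34°  ·
  (1,2): δ = 134.16°  ·
  (1,3): δ = 82.28°  ·
  (1,4): δ = 36.73°  ·
  (1,5): δ = 41.34°  ·
  (2,3): δ = 128.11°  ·
  (2,4): δ = 82.56°  ·
  (2,5): δ = 4.50°  ✓
  (3,4): δ = 134.45°  ·
  (3,5): δ = 56.38°  ·
  (4,5): δ = 101.93°  ·
antipodal pairs: 1

count = 1; pairs: (2,5)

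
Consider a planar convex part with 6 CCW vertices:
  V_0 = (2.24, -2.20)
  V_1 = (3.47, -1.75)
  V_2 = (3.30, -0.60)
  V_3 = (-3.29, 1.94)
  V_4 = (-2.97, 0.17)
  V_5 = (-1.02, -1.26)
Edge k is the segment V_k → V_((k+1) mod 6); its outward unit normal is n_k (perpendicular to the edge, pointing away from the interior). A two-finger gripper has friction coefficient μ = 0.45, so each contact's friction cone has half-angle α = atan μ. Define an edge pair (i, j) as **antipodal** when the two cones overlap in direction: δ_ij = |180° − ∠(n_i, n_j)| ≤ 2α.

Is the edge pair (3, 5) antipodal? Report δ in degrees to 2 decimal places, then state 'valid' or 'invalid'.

δ = 116.33°, invalid

α = atan 0.45 = 24.23°;  2α = 48.46°
edge 3: e_3 = (+0.32, -1.77);  n_3 = (-0.9840, -0.1779)
edge 5: e_5 = (+3.26, -0.94);  n_5 = (-0.2771, -0.9609)
∠(n_3, n_5) = 63.67°
δ = |180° − 63.67°| = 116.33°
116.33° > 2α = 48.46°  →  invalid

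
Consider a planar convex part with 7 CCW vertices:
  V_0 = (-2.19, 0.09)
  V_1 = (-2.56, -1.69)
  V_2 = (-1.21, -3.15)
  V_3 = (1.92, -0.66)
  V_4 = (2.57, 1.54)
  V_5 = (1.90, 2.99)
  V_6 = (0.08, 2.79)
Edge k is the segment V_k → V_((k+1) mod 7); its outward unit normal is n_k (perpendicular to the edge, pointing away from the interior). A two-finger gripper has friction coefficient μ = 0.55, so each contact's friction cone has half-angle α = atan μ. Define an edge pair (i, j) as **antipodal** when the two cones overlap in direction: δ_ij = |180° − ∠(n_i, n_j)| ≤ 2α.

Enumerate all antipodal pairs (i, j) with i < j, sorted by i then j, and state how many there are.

α = atan 0.55 = 28.81°;  2α = 57.62°
n_0 = (-0.9791, +0.2035)
n_1 = (-0.7342, -0.6789)
n_2 = (+0.6226, -0.7826)
n_3 = (+0.9590, -0.2833)
n_4 = (+0.9078, +0.4195)
n_5 = (-0.1092, +0.9940)
n_6 = (-0.7654, +0.6435)
  (0,1): δ = 125.50°  ·
  (0,2): δ = 39.75°  ✓
  (0,3): δ = 4.72°  ✓
  (0,4): δ = 36.54°  ✓
  (0,5): δ = 108.01°  ·
  (0,6): δ = 151.69°  ·
  (1,2): δ = 94.26°  ·
  (1,3): δ = 59.22°  ·
  (1,4): δ = 17.96°  ✓
  (1,5): δ = 53.51°  ✓
  (1,6): δ = 97.19°  ·
  (2,3): δ = 144.96°  ·
  (2,4): δ = 103.70°  ·
  (2,5): δ = 32.23°  ✓
  (2,6): δ = 11.44°  ✓
  (3,4): δ = 138.74°  ·
  (3,5): δ = 67.27°  ·
  (3,6): δ = 23.60°  ✓
  (4,5): δ = 108.53°  ·
  (4,6): δ = 64.86°  ·
  (5,6): δ = 136.33°  ·
antipodal pairs: 8

count = 8; pairs: (0,2), (0,3), (0,4), (1,4), (1,5), (2,5), (2,6), (3,6)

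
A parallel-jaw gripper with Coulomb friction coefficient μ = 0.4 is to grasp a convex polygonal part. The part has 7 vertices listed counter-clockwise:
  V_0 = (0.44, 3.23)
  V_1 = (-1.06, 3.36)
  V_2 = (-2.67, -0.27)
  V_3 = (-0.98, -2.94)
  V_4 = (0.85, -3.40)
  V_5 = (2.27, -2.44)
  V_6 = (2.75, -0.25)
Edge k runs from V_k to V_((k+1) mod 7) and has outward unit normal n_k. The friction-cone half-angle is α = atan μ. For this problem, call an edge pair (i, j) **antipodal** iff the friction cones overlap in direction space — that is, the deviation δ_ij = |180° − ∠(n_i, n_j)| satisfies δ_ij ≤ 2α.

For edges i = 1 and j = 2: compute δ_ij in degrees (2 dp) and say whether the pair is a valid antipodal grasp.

δ = 123.75°, invalid

α = atan 0.4 = 21.80°;  2α = 43.60°
edge 1: e_1 = (-1.61, -3.63);  n_1 = (-0.9141, +0.4054)
edge 2: e_2 = (+1.69, -2.67);  n_2 = (-0.8450, -0.5348)
∠(n_1, n_2) = 56.25°
δ = |180° − 56.25°| = 123.75°
123.75° > 2α = 43.60°  →  invalid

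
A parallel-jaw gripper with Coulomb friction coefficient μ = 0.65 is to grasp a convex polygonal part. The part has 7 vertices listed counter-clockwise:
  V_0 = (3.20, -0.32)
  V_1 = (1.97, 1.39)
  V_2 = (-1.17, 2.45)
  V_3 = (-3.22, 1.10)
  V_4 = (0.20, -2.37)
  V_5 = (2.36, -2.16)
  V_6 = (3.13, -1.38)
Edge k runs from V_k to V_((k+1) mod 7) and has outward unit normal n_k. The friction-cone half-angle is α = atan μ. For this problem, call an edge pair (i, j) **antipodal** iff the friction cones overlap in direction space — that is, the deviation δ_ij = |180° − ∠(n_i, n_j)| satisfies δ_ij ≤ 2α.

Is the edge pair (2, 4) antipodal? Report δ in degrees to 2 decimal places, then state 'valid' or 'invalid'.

α = atan 0.65 = 33.02°;  2α = 66.05°
edge 2: e_2 = (-2.05, -1.35);  n_2 = (-0.5500, +0.8352)
edge 4: e_4 = (+2.16, +0.21);  n_4 = (+0.0968, -0.9953)
∠(n_2, n_4) = 152.19°
δ = |180° − 152.19°| = 27.81°
27.81° ≤ 2α = 66.05°  →  valid

δ = 27.81°, valid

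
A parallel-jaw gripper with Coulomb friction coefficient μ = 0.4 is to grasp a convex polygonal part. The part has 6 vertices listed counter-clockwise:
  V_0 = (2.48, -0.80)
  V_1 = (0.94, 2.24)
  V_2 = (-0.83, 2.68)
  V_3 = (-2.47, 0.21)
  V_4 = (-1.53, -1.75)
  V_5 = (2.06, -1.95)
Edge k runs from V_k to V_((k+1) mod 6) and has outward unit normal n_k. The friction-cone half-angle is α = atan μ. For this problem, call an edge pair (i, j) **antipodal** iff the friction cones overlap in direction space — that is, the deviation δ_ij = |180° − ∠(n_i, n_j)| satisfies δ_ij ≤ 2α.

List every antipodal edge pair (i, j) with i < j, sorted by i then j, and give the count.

count = 3; pairs: (0,3), (1,4), (2,5)

α = atan 0.4 = 21.80°;  2α = 43.60°
n_0 = (+0.8921, +0.4519)
n_1 = (+0.2412, +0.9705)
n_2 = (-0.8331, +0.5531)
n_3 = (-0.9017, -0.4324)
n_4 = (-0.0556, -0.9985)
n_5 = (+0.9393, -0.3431)
  (0,1): δ = 130.83°  ·
  (0,2): δ = 60.45°  ·
  (0,3): δ = 1.24°  ✓
  (0,4): δ = 59.95°  ·
  (0,5): δ = 133.07°  ·
  (1,2): δ = 109.62°  ·
  (1,3): δ = 50.42°  ·
  (1,4): δ = 10.77°  ✓
  (1,5): δ = 83.90°  ·
  (2,3): δ = 120.80°  ·
  (2,4): δ = 59.61°  ·
  (2,5): δ = 13.52°  ✓
  (3,4): δ = 118.81°  ·
  (3,5): δ = 45.69°  ·
  (4,5): δ = 106.87°  ·
antipodal pairs: 3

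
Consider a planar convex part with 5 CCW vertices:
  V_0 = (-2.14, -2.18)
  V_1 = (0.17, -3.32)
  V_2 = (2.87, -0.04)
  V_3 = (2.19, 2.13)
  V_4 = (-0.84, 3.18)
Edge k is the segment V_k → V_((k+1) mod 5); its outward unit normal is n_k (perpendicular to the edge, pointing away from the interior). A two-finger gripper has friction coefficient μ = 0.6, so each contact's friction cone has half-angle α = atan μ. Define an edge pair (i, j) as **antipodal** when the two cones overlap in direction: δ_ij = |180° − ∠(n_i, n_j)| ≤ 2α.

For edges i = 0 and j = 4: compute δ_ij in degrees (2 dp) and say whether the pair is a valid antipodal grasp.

α = atan 0.6 = 30.96°;  2α = 61.93°
edge 0: e_0 = (+2.31, -1.14);  n_0 = (-0.4425, -0.8967)
edge 4: e_4 = (-1.30, -5.36);  n_4 = (-0.9718, +0.2357)
∠(n_0, n_4) = 77.37°
δ = |180° − 77.37°| = 102.63°
102.63° > 2α = 61.93°  →  invalid

δ = 102.63°, invalid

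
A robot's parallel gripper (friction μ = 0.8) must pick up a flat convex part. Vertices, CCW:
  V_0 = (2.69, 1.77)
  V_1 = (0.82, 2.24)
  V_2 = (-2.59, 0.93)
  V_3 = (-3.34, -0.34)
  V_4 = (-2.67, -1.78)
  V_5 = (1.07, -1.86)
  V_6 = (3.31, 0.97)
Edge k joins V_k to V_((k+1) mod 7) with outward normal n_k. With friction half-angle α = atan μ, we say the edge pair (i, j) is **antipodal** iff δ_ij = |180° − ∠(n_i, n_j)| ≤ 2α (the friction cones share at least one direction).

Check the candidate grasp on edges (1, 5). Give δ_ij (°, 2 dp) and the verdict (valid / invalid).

α = atan 0.8 = 38.66°;  2α = 77.32°
edge 1: e_1 = (-3.41, -1.31);  n_1 = (-0.3586, +0.9335)
edge 5: e_5 = (+2.24, +2.83);  n_5 = (+0.7841, -0.6206)
∠(n_1, n_5) = 149.38°
δ = |180° − 149.38°| = 30.62°
30.62° ≤ 2α = 77.32°  →  valid

δ = 30.62°, valid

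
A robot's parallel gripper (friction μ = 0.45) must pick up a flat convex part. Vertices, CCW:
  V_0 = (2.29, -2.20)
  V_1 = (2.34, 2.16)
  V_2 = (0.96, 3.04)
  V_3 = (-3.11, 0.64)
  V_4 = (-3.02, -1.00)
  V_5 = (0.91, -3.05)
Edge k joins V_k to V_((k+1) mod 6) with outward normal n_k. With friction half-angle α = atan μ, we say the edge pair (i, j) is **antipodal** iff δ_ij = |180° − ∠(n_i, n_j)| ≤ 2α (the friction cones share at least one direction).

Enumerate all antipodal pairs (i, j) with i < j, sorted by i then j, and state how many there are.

count = 3; pairs: (0,3), (1,4), (2,5)

α = atan 0.45 = 24.23°;  2α = 48.46°
n_0 = (+0.9999, -0.0115)
n_1 = (+0.5377, +0.8432)
n_2 = (-0.5079, +0.8614)
n_3 = (-0.9985, -0.0548)
n_4 = (-0.4625, -0.8866)
n_5 = (+0.5244, -0.8514)
  (0,1): δ = 121.87°  ·
  (0,2): δ = 58.82°  ·
  (0,3): δ = 3.80°  ✓
  (0,4): δ = 63.11°  ·
  (0,5): δ = 122.29°  ·
  (1,2): δ = 116.95°  ·
  (1,3): δ = 54.33°  ·
  (1,4): δ = 4.98°  ✓
  (1,5): δ = 64.16°  ·
  (2,3): δ = 117.39°  ·
  (2,4): δ = 58.07°  ·
  (2,5): δ = 1.10°  ✓
  (3,4): δ = 120.69°  ·
  (3,5): δ = 61.51°  ·
  (4,5): δ = 120.82°  ·
antipodal pairs: 3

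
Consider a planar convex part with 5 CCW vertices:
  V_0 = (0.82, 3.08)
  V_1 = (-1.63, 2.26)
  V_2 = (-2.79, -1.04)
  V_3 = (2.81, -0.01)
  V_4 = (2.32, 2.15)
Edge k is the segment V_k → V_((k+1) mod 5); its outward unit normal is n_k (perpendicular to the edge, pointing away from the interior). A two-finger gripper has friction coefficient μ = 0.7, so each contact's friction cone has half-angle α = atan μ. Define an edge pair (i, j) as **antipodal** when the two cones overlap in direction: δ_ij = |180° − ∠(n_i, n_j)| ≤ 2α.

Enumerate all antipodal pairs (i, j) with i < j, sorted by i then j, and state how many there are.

α = atan 0.7 = 34.99°;  2α = 69.98°
n_0 = (-0.3174, +0.9483)
n_1 = (-0.9434, +0.3316)
n_2 = (+0.1809, -0.9835)
n_3 = (+0.9752, +0.2212)
n_4 = (+0.5269, +0.8499)
  (0,1): δ = 127.87°  ·
  (0,2): δ = 8.08°  ✓
  (0,3): δ = 84.28°  ·
  (0,4): δ = 129.70°  ·
  (1,2): δ = 60.21°  ✓
  (1,3): δ = 32.15°  ✓
  (1,4): δ = 77.57°  ·
  (2,3): δ = 87.64°  ·
  (2,4): δ = 42.22°  ✓
  (3,4): δ = 134.58°  ·
antipodal pairs: 4

count = 4; pairs: (0,2), (1,2), (1,3), (2,4)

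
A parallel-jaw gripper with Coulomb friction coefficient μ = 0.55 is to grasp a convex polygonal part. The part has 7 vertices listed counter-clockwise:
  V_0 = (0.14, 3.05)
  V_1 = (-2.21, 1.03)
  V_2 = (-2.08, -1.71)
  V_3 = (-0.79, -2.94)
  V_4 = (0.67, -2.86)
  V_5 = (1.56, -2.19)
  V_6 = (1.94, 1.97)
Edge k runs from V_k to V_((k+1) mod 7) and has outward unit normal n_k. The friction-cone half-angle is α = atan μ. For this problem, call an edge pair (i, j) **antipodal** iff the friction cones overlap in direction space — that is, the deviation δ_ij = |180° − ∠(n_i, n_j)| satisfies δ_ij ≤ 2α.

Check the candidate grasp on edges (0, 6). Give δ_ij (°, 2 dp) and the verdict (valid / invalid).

δ = 108.35°, invalid

α = atan 0.55 = 28.81°;  2α = 57.62°
edge 0: e_0 = (-2.35, -2.02);  n_0 = (-0.6519, +0.7583)
edge 6: e_6 = (-1.80, +1.08);  n_6 = (+0.5145, +0.8575)
∠(n_0, n_6) = 71.65°
δ = |180° − 71.65°| = 108.35°
108.35° > 2α = 57.62°  →  invalid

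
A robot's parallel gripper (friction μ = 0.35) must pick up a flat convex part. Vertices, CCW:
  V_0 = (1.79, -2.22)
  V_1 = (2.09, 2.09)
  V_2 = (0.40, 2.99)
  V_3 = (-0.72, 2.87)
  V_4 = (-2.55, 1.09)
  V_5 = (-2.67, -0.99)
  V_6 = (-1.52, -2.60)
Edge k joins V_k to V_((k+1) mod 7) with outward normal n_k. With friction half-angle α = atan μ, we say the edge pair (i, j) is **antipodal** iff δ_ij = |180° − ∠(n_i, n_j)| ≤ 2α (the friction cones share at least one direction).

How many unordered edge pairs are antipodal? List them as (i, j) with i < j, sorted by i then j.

α = atan 0.35 = 19.29°;  2α = 38.58°
n_0 = (+0.9976, -0.0694)
n_1 = (+0.4700, +0.8826)
n_2 = (-0.1065, +0.9943)
n_3 = (-0.6972, +0.7168)
n_4 = (-0.9983, +0.0576)
n_5 = (-0.8137, -0.5812)
n_6 = (+0.1141, -0.9935)
  (0,1): δ = 114.06°  ·
  (0,2): δ = 79.90°  ·
  (0,3): δ = 41.81°  ·
  (0,4): δ = 0.68°  ✓
  (0,5): δ = 39.52°  ·
  (0,6): δ = 100.53°  ·
  (1,2): δ = 145.85°  ·
  (1,3): δ = 107.76°  ·
  (1,4): δ = 65.26°  ·
  (1,5): δ = 26.43°  ✓
  (1,6): δ = 34.59°  ✓
  (2,3): δ = 141.91°  ·
  (2,4): δ = 99.42°  ·
  (2,5): δ = 60.58°  ·
  (2,6): δ = 0.43°  ✓
  (3,4): δ = 137.51°  ·
  (3,5): δ = 98.67°  ·
  (3,6): δ = 37.66°  ✓
  (4,5): δ = 141.16°  ·
  (4,6): δ = 80.15°  ·
  (5,6): δ = 118.99°  ·
antipodal pairs: 5

count = 5; pairs: (0,4), (1,5), (1,6), (2,6), (3,6)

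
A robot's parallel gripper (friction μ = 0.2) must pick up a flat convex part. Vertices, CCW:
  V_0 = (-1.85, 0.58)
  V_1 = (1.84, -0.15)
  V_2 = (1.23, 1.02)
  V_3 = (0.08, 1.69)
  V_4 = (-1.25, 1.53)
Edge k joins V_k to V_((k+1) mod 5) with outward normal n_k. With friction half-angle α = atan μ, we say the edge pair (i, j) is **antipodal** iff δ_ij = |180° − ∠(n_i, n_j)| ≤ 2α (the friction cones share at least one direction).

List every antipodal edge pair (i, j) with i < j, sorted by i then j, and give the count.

count = 2; pairs: (0,2), (0,3)

α = atan 0.2 = 11.31°;  2α = 22.62°
n_0 = (-0.1941, -0.9810)
n_1 = (+0.8867, +0.4623)
n_2 = (+0.5034, +0.8641)
n_3 = (-0.1194, +0.9928)
n_4 = (-0.8455, +0.5340)
  (0,1): δ = 51.27°  ·
  (0,2): δ = 19.04°  ✓
  (0,3): δ = 18.05°  ✓
  (0,4): δ = 68.91°  ·
  (1,2): δ = 147.76°  ·
  (1,3): δ = 110.68°  ·
  (1,4): δ = 59.81°  ·
  (2,3): δ = 142.91°  ·
  (2,4): δ = 92.05°  ·
  (3,4): δ = 129.14°  ·
antipodal pairs: 2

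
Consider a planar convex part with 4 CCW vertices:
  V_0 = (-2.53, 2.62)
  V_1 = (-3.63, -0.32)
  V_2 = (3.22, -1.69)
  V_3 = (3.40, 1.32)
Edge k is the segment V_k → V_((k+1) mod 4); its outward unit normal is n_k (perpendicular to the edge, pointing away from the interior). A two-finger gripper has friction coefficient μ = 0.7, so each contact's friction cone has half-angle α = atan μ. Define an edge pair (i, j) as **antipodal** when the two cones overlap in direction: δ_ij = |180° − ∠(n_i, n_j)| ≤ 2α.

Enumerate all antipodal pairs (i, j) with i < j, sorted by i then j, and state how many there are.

α = atan 0.7 = 34.99°;  2α = 69.98°
n_0 = (-0.9366, +0.3504)
n_1 = (-0.1961, -0.9806)
n_2 = (+0.9982, -0.0597)
n_3 = (+0.2141, +0.9768)
  (0,1): δ = 80.80°  ·
  (0,2): δ = 17.09°  ✓
  (0,3): δ = 98.15°  ·
  (1,2): δ = 82.11°  ·
  (1,3): δ = 1.06°  ✓
  (2,3): δ = 98.94°  ·
antipodal pairs: 2

count = 2; pairs: (0,2), (1,3)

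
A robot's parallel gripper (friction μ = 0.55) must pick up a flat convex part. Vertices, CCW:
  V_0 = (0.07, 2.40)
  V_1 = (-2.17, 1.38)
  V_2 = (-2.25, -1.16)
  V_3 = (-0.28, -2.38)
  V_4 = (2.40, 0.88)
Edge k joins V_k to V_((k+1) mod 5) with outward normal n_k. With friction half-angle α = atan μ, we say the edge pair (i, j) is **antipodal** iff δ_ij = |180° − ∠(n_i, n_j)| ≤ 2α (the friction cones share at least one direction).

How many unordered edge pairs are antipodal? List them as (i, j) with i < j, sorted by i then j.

α = atan 0.55 = 28.81°;  2α = 57.62°
n_0 = (-0.4144, +0.9101)
n_1 = (-0.9995, +0.0315)
n_2 = (-0.5265, -0.8502)
n_3 = (+0.7725, -0.6350)
n_4 = (+0.5464, +0.8375)
  (0,1): δ = 116.29°  ·
  (0,2): δ = 56.25°  ✓
  (0,3): δ = 26.09°  ✓
  (0,4): δ = 122.40°  ·
  (1,2): δ = 119.97°  ·
  (1,3): δ = 37.62°  ✓
  (1,4): δ = 58.69°  ·
  (2,3): δ = 97.65°  ·
  (2,4): δ = 1.35°  ✓
  (3,4): δ = 83.70°  ·
antipodal pairs: 4

count = 4; pairs: (0,2), (0,3), (1,3), (2,4)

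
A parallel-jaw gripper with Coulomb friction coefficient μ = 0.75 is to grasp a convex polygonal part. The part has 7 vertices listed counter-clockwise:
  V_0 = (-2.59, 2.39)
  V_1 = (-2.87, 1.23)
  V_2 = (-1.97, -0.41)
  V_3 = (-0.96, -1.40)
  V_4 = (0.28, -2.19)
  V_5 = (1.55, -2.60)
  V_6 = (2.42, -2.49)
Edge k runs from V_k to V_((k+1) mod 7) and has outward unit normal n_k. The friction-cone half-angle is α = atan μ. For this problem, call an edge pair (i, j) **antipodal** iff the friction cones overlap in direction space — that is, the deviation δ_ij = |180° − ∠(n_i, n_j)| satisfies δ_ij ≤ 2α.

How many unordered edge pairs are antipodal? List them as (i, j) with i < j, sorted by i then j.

α = atan 0.75 = 36.87°;  2α = 73.74°
n_0 = (-0.9721, +0.2346)
n_1 = (-0.8767, -0.4811)
n_2 = (-0.7000, -0.7141)
n_3 = (-0.5373, -0.8434)
n_4 = (-0.3072, -0.9516)
n_5 = (+0.1254, -0.9921)
n_6 = (+0.6978, +0.7163)
  (0,1): δ = 137.67°  ·
  (0,2): δ = 120.86°  ·
  (0,3): δ = 108.93°  ·
  (0,4): δ = 94.32°  ·
  (0,5): δ = 69.22°  ✓
  (0,6): δ = 59.32°  ✓
  (1,2): δ = 163.18°  ·
  (1,3): δ = 151.26°  ·
  (1,4): δ = 136.65°  ·
  (1,5): δ = 111.55°  ·
  (1,6): δ = 17.00°  ✓
  (2,3): δ = 168.07°  ·
  (2,4): δ = 153.46°  ·
  (2,5): δ = 128.37°  ·
  (2,6): δ = 0.18°  ✓
  (3,4): δ = 165.39°  ·
  (3,5): δ = 140.29°  ·
  (3,6): δ = 11.75°  ✓
  (4,5): δ = 154.90°  ·
  (4,6): δ = 26.36°  ✓
  (5,6): δ = 51.45°  ✓
antipodal pairs: 7

count = 7; pairs: (0,5), (0,6), (1,6), (2,6), (3,6), (4,6), (5,6)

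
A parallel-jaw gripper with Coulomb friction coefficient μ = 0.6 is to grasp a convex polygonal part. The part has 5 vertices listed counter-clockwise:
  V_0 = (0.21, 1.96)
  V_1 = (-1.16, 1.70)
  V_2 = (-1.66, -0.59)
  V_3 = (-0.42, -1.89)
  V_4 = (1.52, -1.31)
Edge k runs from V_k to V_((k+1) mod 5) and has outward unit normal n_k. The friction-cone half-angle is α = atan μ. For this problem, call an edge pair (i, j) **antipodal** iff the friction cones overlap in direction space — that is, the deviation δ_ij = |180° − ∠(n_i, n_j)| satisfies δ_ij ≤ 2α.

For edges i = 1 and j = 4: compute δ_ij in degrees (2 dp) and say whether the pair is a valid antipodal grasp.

δ = 34.15°, valid

α = atan 0.6 = 30.96°;  2α = 61.93°
edge 1: e_1 = (-0.50, -2.29);  n_1 = (-0.9770, +0.2133)
edge 4: e_4 = (-1.31, +3.27);  n_4 = (+0.9283, +0.3719)
∠(n_1, n_4) = 145.85°
δ = |180° − 145.85°| = 34.15°
34.15° ≤ 2α = 61.93°  →  valid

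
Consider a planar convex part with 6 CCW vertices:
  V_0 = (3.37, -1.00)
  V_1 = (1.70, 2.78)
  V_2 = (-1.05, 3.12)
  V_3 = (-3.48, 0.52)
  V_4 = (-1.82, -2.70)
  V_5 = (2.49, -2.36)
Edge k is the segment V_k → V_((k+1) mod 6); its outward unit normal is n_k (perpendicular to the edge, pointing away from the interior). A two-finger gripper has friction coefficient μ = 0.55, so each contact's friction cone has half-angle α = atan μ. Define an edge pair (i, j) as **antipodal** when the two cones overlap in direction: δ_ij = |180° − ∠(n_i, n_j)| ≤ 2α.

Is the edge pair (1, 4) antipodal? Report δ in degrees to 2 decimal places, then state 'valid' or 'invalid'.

α = atan 0.55 = 28.81°;  2α = 57.62°
edge 1: e_1 = (-2.75, +0.34);  n_1 = (+0.1227, +0.9924)
edge 4: e_4 = (+4.31, +0.34);  n_4 = (+0.0786, -0.9969)
∠(n_1, n_4) = 168.44°
δ = |180° − 168.44°| = 11.56°
11.56° ≤ 2α = 57.62°  →  valid

δ = 11.56°, valid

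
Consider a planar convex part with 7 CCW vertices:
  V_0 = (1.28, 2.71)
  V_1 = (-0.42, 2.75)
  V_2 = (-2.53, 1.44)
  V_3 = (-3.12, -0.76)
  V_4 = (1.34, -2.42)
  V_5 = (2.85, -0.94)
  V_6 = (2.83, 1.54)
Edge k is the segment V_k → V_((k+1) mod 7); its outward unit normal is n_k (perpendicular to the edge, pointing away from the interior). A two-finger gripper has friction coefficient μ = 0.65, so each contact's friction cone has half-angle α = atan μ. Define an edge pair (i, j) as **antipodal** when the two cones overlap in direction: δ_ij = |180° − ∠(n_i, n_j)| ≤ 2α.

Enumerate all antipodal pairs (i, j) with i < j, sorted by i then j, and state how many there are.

α = atan 0.65 = 33.02°;  2α = 66.05°
n_0 = (+0.0235, +0.9997)
n_1 = (-0.5275, +0.8496)
n_2 = (-0.9659, +0.2590)
n_3 = (-0.3488, -0.9372)
n_4 = (+0.7000, -0.7142)
n_5 = (+1.0000, +0.0081)
n_6 = (+0.6025, +0.7981)
  (0,1): δ = 146.82°  ·
  (0,2): δ = 103.66°  ·
  (0,3): δ = 19.07°  ✓
  (0,4): δ = 45.77°  ✓
  (0,5): δ = 91.81°  ·
  (0,6): δ = 144.30°  ·
  (1,2): δ = 136.85°  ·
  (1,3): δ = 52.25°  ✓
  (1,4): δ = 12.59°  ✓
  (1,5): δ = 58.63°  ✓
  (1,6): δ = 111.12°  ·
  (2,3): δ = 95.40°  ·
  (2,4): δ = 30.56°  ✓
  (2,5): δ = 15.47°  ✓
  (2,6): δ = 67.97°  ·
  (3,4): δ = 115.16°  ·
  (3,5): δ = 69.12°  ·
  (3,6): δ = 16.63°  ✓
  (4,5): δ = 133.96°  ·
  (4,6): δ = 81.47°  ·
  (5,6): δ = 127.51°  ·
antipodal pairs: 8

count = 8; pairs: (0,3), (0,4), (1,3), (1,4), (1,5), (2,4), (2,5), (3,6)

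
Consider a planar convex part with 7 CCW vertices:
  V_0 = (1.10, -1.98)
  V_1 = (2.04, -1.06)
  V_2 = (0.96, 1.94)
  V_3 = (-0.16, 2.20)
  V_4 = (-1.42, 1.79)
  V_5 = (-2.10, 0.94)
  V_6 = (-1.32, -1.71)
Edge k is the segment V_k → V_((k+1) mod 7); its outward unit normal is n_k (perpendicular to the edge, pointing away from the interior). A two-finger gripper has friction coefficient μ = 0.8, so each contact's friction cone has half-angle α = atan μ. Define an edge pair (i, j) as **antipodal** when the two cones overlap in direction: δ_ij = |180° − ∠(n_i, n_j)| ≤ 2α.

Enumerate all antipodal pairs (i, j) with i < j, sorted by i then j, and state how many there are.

count = 11; pairs: (0,2), (0,3), (0,4), (0,5), (1,4), (1,5), (1,6), (2,5), (2,6), (3,6), (4,6)

α = atan 0.8 = 38.66°;  2α = 77.32°
n_0 = (+0.6995, -0.7147)
n_1 = (+0.9409, +0.3387)
n_2 = (+0.2261, +0.9741)
n_3 = (-0.3094, +0.9509)
n_4 = (-0.7809, +0.6247)
n_5 = (-0.9593, -0.2824)
n_6 = (-0.1109, -0.9938)
  (0,1): δ = 114.59°  ·
  (0,2): δ = 57.45°  ✓
  (0,3): δ = 26.36°  ✓
  (0,4): δ = 6.96°  ✓
  (0,5): δ = 62.02°  ✓
  (0,6): δ = 129.25°  ·
  (1,2): δ = 122.87°  ·
  (1,3): δ = 91.77°  ·
  (1,4): δ = 58.46°  ✓
  (1,5): δ = 3.40°  ✓
  (1,6): δ = 63.83°  ✓
  (2,3): δ = 148.91°  ·
  (2,4): δ = 115.59°  ·
  (2,5): δ = 60.53°  ✓
  (2,6): δ = 6.70°  ✓
  (3,4): δ = 146.68°  ·
  (3,5): δ = 91.62°  ·
  (3,6): δ = 24.39°  ✓
  (4,5): δ = 124.94°  ·
  (4,6): δ = 57.71°  ✓
  (5,6): δ = 112.77°  ·
antipodal pairs: 11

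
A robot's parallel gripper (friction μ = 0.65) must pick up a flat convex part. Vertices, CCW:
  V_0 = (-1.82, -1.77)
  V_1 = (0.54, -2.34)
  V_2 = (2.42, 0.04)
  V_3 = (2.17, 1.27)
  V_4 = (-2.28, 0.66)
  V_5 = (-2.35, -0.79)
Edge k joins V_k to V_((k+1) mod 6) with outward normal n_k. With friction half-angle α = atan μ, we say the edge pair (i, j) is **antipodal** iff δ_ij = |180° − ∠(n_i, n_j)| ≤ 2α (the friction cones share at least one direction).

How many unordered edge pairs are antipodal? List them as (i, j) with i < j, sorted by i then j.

count = 6; pairs: (0,2), (0,3), (1,3), (1,4), (2,4), (2,5)

α = atan 0.65 = 33.02°;  2α = 66.05°
n_0 = (-0.2348, -0.9720)
n_1 = (+0.7847, -0.6199)
n_2 = (+0.9800, +0.1992)
n_3 = (-0.1358, +0.9907)
n_4 = (-0.9988, +0.0482)
n_5 = (-0.8796, -0.4757)
  (0,1): δ = 114.73°  ·
  (0,2): δ = 64.93°  ✓
  (0,3): δ = 21.38°  ✓
  (0,4): δ = 100.81°  ·
  (0,5): δ = 131.98°  ·
  (1,2): δ = 130.21°  ·
  (1,3): δ = 43.89°  ✓
  (1,4): δ = 35.54°  ✓
  (1,5): δ = 66.71°  ·
  (2,3): δ = 93.68°  ·
  (2,4): δ = 14.25°  ✓
  (2,5): δ = 16.92°  ✓
  (3,4): δ = 100.57°  ·
  (3,5): δ = 69.40°  ·
  (4,5): δ = 148.83°  ·
antipodal pairs: 6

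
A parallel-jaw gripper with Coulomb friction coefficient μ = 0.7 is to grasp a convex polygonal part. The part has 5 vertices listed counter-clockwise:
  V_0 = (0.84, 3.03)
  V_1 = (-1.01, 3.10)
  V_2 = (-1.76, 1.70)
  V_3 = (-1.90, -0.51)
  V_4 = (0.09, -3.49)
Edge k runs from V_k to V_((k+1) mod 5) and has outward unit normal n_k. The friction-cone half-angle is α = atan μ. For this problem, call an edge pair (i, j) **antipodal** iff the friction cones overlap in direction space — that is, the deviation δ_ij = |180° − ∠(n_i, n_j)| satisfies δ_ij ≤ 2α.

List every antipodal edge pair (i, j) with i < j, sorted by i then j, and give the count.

α = atan 0.7 = 34.99°;  2α = 69.98°
n_0 = (+0.0378, +0.9993)
n_1 = (-0.8815, +0.4722)
n_2 = (-0.9980, +0.0632)
n_3 = (-0.8316, -0.5553)
n_4 = (+0.9934, -0.1143)
  (0,1): δ = 116.01°  ·
  (0,2): δ = 91.46°  ·
  (0,3): δ = 54.10°  ✓
  (0,4): δ = 85.60°  ·
  (1,2): δ = 155.45°  ·
  (1,3): δ = 118.09°  ·
  (1,4): δ = 21.62°  ✓
  (2,3): δ = 142.64°  ·
  (2,4): δ = 2.94°  ✓
  (3,4): δ = 40.30°  ✓
antipodal pairs: 4

count = 4; pairs: (0,3), (1,4), (2,4), (3,4)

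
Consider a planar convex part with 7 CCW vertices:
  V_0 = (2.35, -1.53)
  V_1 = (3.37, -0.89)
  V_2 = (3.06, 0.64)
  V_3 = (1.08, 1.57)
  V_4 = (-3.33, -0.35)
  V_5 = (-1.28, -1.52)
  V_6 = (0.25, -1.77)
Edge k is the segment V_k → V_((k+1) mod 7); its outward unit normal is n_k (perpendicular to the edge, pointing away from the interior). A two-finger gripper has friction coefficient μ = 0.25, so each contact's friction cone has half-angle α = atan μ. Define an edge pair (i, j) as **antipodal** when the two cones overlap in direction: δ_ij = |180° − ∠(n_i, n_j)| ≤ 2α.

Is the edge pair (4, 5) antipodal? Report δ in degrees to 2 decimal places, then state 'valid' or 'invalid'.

δ = 159.57°, invalid

α = atan 0.25 = 14.04°;  2α = 28.07°
edge 4: e_4 = (+2.05, -1.17);  n_4 = (-0.4957, -0.8685)
edge 5: e_5 = (+1.53, -0.25);  n_5 = (-0.1613, -0.9869)
∠(n_4, n_5) = 20.43°
δ = |180° − 20.43°| = 159.57°
159.57° > 2α = 28.07°  →  invalid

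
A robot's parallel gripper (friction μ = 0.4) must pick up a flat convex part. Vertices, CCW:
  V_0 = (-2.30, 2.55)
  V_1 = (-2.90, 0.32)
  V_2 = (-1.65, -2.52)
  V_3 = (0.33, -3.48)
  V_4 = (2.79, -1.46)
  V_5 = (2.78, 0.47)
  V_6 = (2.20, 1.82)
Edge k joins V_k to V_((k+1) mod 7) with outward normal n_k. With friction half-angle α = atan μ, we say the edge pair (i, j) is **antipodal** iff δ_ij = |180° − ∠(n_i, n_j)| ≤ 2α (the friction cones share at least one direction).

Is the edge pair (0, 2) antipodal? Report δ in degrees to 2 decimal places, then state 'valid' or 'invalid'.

α = atan 0.4 = 21.80°;  2α = 43.60°
edge 0: e_0 = (-0.60, -2.23);  n_0 = (-0.9657, +0.2598)
edge 2: e_2 = (+1.98, -0.96);  n_2 = (-0.4363, -0.8998)
∠(n_0, n_2) = 79.19°
δ = |180° − 79.19°| = 100.81°
100.81° > 2α = 43.60°  →  invalid

δ = 100.81°, invalid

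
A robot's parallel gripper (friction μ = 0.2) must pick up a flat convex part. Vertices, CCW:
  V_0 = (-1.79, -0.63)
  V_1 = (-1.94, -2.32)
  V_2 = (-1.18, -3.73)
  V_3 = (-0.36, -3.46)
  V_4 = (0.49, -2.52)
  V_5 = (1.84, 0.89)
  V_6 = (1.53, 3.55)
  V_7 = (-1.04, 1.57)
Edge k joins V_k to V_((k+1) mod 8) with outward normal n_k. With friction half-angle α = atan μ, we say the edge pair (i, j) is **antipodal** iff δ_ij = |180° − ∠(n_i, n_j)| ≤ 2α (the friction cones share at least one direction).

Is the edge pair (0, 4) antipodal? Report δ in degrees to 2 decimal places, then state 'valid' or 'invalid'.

α = atan 0.2 = 11.31°;  2α = 22.62°
edge 0: e_0 = (-0.15, -1.69);  n_0 = (-0.9961, +0.0884)
edge 4: e_4 = (+1.35, +3.41);  n_4 = (+0.9298, -0.3681)
∠(n_0, n_4) = 163.47°
δ = |180° − 163.47°| = 16.53°
16.53° ≤ 2α = 22.62°  →  valid

δ = 16.53°, valid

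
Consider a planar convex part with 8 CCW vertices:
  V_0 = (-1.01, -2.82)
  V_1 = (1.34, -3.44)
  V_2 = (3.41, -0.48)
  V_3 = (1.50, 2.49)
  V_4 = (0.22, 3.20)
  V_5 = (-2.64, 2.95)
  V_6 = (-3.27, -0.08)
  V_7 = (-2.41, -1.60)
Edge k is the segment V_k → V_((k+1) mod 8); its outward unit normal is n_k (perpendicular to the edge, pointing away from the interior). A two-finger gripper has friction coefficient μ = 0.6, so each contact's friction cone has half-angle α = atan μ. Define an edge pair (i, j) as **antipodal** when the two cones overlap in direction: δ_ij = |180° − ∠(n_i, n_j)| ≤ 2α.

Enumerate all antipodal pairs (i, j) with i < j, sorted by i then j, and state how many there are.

count = 11; pairs: (0,2), (0,3), (0,4), (1,4), (1,5), (2,5), (2,6), (2,7), (3,6), (3,7), (4,7)

α = atan 0.6 = 30.96°;  2α = 61.93°
n_0 = (-0.2551, -0.9669)
n_1 = (+0.8195, -0.5731)
n_2 = (+0.8411, +0.5409)
n_3 = (+0.4851, +0.8745)
n_4 = (-0.0871, +0.9962)
n_5 = (-0.9791, +0.2036)
n_6 = (-0.8703, -0.4924)
n_7 = (-0.6570, -0.7539)
  (0,1): δ = 110.19°  ·
  (0,2): δ = 42.48°  ✓
  (0,3): δ = 14.24°  ✓
  (0,4): δ = 19.78°  ✓
  (0,5): δ = 93.03°  ·
  (0,6): δ = 134.28°  ·
  (0,7): δ = 153.71°  ·
  (1,2): δ = 112.29°  ·
  (1,3): δ = 84.05°  ·
  (1,4): δ = 50.04°  ✓
  (1,5): δ = 23.22°  ✓
  (1,6): δ = 64.47°  ·
  (1,7): δ = 83.90°  ·
  (2,3): δ = 151.76°  ·
  (2,4): δ = 117.75°  ·
  (2,5): δ = 44.49°  ✓
  (2,6): δ = 3.24°  ✓
  (2,7): δ = 16.19°  ✓
  (3,4): δ = 145.99°  ·
  (3,5): δ = 72.73°  ·
  (3,6): δ = 31.48°  ✓
  (3,7): δ = 12.05°  ✓
  (4,5): δ = 106.74°  ·
  (4,6): δ = 65.49°  ·
  (4,7): δ = 46.07°  ✓
  (5,6): δ = 138.75°  ·
  (5,7): δ = 119.32°  ·
  (6,7): δ = 160.57°  ·
antipodal pairs: 11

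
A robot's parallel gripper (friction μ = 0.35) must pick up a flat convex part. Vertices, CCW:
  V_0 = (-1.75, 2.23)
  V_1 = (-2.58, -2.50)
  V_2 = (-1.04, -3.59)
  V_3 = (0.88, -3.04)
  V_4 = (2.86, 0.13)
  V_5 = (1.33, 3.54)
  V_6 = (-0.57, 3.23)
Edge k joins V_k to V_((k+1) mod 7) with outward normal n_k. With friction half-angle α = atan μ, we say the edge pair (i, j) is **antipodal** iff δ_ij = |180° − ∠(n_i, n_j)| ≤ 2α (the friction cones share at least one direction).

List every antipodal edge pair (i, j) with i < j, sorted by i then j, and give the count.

α = atan 0.35 = 19.29°;  2α = 38.58°
n_0 = (-0.9850, +0.1728)
n_1 = (-0.5777, -0.8162)
n_2 = (+0.2754, -0.9613)
n_3 = (+0.8481, -0.5298)
n_4 = (+0.9124, +0.4094)
n_5 = (-0.1610, +0.9869)
n_6 = (-0.6465, +0.7629)
  (0,1): δ = 115.34°  ·
  (0,2): δ = 64.06°  ·
  (0,3): δ = 22.04°  ✓
  (0,4): δ = 34.12°  ✓
  (0,5): δ = 109.22°  ·
  (0,6): δ = 140.23°  ·
  (1,2): δ = 128.72°  ·
  (1,3): δ = 86.70°  ·
  (1,4): δ = 30.54°  ✓
  (1,5): δ = 44.56°  ·
  (1,6): δ = 75.57°  ·
  (2,3): δ = 137.97°  ·
  (2,4): δ = 81.82°  ·
  (2,5): δ = 6.72°  ✓
  (2,6): δ = 24.30°  ✓
  (3,4): δ = 123.85°  ·
  (3,5): δ = 48.74°  ·
  (3,6): δ = 17.73°  ✓
  (4,5): δ = 104.90°  ·
  (4,6): δ = 73.88°  ·
  (5,6): δ = 148.99°  ·
antipodal pairs: 6

count = 6; pairs: (0,3), (0,4), (1,4), (2,5), (2,6), (3,6)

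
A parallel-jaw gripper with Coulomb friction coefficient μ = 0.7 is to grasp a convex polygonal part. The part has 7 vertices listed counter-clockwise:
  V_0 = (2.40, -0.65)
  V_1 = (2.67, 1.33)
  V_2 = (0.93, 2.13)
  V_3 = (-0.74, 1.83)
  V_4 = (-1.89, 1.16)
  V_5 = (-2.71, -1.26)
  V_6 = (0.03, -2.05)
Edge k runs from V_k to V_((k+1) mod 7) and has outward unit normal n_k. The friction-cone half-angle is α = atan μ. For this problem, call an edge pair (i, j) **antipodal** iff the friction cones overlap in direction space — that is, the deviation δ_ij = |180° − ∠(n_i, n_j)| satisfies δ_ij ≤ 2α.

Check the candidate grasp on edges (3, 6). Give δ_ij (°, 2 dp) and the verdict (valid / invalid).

δ = 0.35°, valid

α = atan 0.7 = 34.99°;  2α = 69.98°
edge 3: e_3 = (-1.15, -0.67);  n_3 = (-0.5034, +0.8641)
edge 6: e_6 = (+2.37, +1.40);  n_6 = (+0.5086, -0.8610)
∠(n_3, n_6) = 179.65°
δ = |180° − 179.65°| = 0.35°
0.35° ≤ 2α = 69.98°  →  valid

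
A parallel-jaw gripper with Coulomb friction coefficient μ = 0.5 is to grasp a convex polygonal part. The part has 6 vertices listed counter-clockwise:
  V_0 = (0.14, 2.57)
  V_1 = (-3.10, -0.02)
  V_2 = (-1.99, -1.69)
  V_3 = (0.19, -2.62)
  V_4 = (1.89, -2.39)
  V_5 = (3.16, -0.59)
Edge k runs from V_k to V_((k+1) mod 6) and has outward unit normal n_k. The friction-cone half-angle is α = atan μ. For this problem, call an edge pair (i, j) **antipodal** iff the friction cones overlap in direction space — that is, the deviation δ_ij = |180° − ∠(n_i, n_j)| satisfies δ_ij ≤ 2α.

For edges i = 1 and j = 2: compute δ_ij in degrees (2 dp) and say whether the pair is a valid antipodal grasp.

α = atan 0.5 = 26.57°;  2α = 53.13°
edge 1: e_1 = (+1.11, -1.67);  n_1 = (-0.8328, -0.5535)
edge 2: e_2 = (+2.18, -0.93);  n_2 = (-0.3924, -0.9198)
∠(n_1, n_2) = 33.29°
δ = |180° − 33.29°| = 146.71°
146.71° > 2α = 53.13°  →  invalid

δ = 146.71°, invalid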